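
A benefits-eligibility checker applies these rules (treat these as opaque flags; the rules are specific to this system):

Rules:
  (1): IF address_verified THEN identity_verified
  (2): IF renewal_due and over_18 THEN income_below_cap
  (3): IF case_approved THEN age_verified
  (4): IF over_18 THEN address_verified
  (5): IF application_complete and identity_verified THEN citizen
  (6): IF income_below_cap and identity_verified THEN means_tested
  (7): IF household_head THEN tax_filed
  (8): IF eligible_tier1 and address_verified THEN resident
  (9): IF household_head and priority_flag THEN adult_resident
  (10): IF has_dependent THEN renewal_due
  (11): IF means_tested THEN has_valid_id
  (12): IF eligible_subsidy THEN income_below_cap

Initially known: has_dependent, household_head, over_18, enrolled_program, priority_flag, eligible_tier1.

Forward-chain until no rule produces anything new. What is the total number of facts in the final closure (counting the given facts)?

15

Round 1 fires (4), (7), (9), (10), giving address_verified, tax_filed, adult_resident, renewal_due.
Round 2 fires (1), (2), (8), giving identity_verified, income_below_cap, resident.
Round 3 fires (6), giving means_tested.
Round 4 fires (11), giving has_valid_id.
Closure: {address_verified, adult_resident, eligible_tier1, enrolled_program, has_dependent, has_valid_id, household_head, identity_verified, income_below_cap, means_tested, over_18, priority_flag, renewal_due, resident, tax_filed} — 15 facts.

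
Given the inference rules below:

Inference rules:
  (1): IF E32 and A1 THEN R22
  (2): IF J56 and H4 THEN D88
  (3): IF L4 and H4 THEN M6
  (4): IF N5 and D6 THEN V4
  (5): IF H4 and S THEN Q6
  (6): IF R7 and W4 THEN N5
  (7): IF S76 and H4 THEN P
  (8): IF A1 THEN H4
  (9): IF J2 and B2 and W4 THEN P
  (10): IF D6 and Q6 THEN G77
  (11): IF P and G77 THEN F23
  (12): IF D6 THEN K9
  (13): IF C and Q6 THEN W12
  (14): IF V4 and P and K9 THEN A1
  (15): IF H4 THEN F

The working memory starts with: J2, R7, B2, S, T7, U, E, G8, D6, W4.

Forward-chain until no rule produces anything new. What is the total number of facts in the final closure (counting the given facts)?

Round 1: (6) [IF R7 and W4 THEN N5]; (9) [IF J2 and B2 and W4 THEN P]; (12) [IF D6 THEN K9]. Adds N5, P, K9.
Round 2: (4) [IF N5 and D6 THEN V4]. Adds V4.
Round 3: (14) [IF V4 and P and K9 THEN A1]. Adds A1.
Round 4: (8) [IF A1 THEN H4]. Adds H4.
Round 5: (5) [IF H4 and S THEN Q6]; (15) [IF H4 THEN F]. Adds Q6, F.
Round 6: (10) [IF D6 and Q6 THEN G77]. Adds G77.
Round 7: (11) [IF P and G77 THEN F23]. Adds F23.
Closure: {A1, B2, D6, E, F, F23, G77, G8, H4, J2, K9, N5, P, Q6, R7, S, T7, U, V4, W4} — 20 facts.

20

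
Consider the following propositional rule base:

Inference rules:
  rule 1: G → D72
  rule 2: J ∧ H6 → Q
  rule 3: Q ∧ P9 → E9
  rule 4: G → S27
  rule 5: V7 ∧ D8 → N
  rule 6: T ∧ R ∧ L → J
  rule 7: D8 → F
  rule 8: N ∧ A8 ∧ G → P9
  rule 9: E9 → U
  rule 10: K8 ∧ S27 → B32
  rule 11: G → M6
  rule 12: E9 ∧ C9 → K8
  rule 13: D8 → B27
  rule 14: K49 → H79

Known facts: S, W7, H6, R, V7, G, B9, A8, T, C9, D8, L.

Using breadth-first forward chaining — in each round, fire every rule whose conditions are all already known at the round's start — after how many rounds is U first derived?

Round 1: rule 1 [G → D72]; rule 4 [G → S27]; rule 5 [V7 ∧ D8 → N]; rule 6 [T ∧ R ∧ L → J]; rule 7 [D8 → F]; rule 11 [G → M6]; rule 13 [D8 → B27]. Adds D72, S27, N, J, F, M6, B27.
Round 2: rule 2 [J ∧ H6 → Q]; rule 8 [N ∧ A8 ∧ G → P9]. Adds Q, P9.
Round 3: rule 3 [Q ∧ P9 → E9]. Adds E9.
Round 4: rule 9 [E9 → U]; rule 12 [E9 ∧ C9 → K8]. Adds U, K8.
U first appears in round 4.

4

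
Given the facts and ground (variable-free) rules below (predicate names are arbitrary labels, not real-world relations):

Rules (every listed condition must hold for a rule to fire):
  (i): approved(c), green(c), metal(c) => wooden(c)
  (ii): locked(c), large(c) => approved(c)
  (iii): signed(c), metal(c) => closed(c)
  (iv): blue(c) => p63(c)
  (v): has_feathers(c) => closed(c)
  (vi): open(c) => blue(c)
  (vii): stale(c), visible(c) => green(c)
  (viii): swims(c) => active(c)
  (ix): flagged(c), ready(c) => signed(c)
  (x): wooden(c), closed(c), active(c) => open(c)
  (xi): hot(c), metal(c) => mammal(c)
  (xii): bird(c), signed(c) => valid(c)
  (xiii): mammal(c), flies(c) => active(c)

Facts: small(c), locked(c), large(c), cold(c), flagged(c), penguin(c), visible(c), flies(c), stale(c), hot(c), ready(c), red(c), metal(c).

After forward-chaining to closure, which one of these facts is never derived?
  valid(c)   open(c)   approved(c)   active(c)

Round 1 fires (ii), (vii), (ix), (xi), giving approved(c), green(c), signed(c), mammal(c).
Round 2 fires (i), (iii), (xiii), giving wooden(c), closed(c), active(c).
Round 3 fires (x), giving open(c).
Round 4 fires (vi), giving blue(c).
Round 5 fires (iv), giving p63(c).
Derived: active(c) (round 2), approved(c) (round 1), open(c) (round 3). valid(c) never appears in any round.

valid(c)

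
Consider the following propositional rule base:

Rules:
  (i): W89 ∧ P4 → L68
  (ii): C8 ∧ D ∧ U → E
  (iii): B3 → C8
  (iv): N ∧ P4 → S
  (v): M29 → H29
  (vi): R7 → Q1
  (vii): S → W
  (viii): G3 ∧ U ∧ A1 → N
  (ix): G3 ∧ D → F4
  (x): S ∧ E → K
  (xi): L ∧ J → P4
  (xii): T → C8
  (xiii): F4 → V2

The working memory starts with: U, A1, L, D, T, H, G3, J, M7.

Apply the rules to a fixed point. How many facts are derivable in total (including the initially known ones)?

18

Round 1 — (viii), (ix), (xi), (xii), derive N, F4, P4, C8.
Round 2 — (ii), (iv), (xiii), derive E, S, V2.
Round 3 — (vii), (x), derive W, K.
Closure: {A1, C8, D, E, F4, G3, H, J, K, L, M7, N, P4, S, T, U, V2, W} — 18 facts.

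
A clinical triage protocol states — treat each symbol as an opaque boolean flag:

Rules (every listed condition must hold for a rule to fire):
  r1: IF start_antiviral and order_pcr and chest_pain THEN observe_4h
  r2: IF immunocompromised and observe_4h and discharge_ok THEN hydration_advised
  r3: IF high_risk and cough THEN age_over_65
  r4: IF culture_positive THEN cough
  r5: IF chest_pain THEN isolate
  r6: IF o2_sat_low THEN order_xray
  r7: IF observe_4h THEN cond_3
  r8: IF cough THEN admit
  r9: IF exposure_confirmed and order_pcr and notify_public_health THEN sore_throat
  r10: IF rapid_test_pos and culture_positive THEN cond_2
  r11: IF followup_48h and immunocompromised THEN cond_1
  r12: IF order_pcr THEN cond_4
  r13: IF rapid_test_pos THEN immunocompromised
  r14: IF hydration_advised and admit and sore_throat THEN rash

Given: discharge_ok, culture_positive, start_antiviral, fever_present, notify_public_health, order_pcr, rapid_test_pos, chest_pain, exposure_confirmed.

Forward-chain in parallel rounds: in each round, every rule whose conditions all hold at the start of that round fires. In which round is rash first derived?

3

Round 1: r1 [IF start_antiviral and order_pcr and chest_pain THEN observe_4h]; r4 [IF culture_positive THEN cough]; r5 [IF chest_pain THEN isolate]; r9 [IF exposure_confirmed and order_pcr and notify_public_health THEN sore_throat]; r10 [IF rapid_test_pos and culture_positive THEN cond_2]; r12 [IF order_pcr THEN cond_4]; r13 [IF rapid_test_pos THEN immunocompromised]. New: observe_4h, cough, isolate, sore_throat, cond_2, cond_4, immunocompromised.
Round 2: r2 [IF immunocompromised and observe_4h and discharge_ok THEN hydration_advised]; r7 [IF observe_4h THEN cond_3]; r8 [IF cough THEN admit]. New: hydration_advised, cond_3, admit.
Round 3: r14 [IF hydration_advised and admit and sore_throat THEN rash]. New: rash.
rash first appears in round 3.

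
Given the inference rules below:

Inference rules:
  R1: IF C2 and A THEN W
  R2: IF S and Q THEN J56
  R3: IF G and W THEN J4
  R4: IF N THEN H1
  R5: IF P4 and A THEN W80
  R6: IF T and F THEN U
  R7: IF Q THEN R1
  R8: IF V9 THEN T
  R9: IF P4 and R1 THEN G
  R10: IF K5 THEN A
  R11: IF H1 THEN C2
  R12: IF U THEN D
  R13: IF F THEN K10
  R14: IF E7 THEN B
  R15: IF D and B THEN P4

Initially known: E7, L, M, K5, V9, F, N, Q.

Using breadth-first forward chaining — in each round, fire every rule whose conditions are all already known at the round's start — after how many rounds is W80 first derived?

5

Round 1: R4 [IF N THEN H1]; R7 [IF Q THEN R1]; R8 [IF V9 THEN T]; R10 [IF K5 THEN A]; R13 [IF F THEN K10]; R14 [IF E7 THEN B]. New: H1, R1, T, A, K10, B.
Round 2: R6 [IF T and F THEN U]; R11 [IF H1 THEN C2]. New: U, C2.
Round 3: R1 [IF C2 and A THEN W]; R12 [IF U THEN D]. New: W, D.
Round 4: R15 [IF D and B THEN P4]. New: P4.
Round 5: R5 [IF P4 and A THEN W80]; R9 [IF P4 and R1 THEN G]. New: W80, G.
W80 first appears in round 5.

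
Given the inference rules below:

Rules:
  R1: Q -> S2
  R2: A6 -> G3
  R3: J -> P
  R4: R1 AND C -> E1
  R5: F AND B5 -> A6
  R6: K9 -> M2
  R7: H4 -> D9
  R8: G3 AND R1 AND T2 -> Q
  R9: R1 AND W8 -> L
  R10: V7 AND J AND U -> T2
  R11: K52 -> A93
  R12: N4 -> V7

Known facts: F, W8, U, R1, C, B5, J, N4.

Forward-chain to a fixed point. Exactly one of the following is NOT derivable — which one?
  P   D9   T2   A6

D9

Round 1 — R3, R4, R5, R9, R12, derive P, E1, A6, L, V7.
Round 2 — R2, R10, derive G3, T2.
Round 3 — R8, derive Q.
Round 4 — R1, derive S2.
Derived: A6 (round 1), T2 (round 2), P (round 1). D9 never appears in any round.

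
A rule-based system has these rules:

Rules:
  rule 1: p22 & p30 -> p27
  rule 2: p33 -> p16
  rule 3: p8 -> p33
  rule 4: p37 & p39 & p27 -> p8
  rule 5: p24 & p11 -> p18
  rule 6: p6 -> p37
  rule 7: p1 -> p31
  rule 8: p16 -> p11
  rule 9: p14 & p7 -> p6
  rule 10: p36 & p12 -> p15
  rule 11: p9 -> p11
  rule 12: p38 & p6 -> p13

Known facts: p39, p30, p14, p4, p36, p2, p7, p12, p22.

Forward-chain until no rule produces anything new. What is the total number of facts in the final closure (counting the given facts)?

17

Round 1: rule 1 [p22 & p30 -> p27]; rule 9 [p14 & p7 -> p6]; rule 10 [p36 & p12 -> p15]. New: p27, p6, p15.
Round 2: rule 6 [p6 -> p37]. New: p37.
Round 3: rule 4 [p37 & p39 & p27 -> p8]. New: p8.
Round 4: rule 3 [p8 -> p33]. New: p33.
Round 5: rule 2 [p33 -> p16]. New: p16.
Round 6: rule 8 [p16 -> p11]. New: p11.
Closure: {p11, p12, p14, p15, p16, p2, p22, p27, p30, p33, p36, p37, p39, p4, p6, p7, p8} — 17 facts.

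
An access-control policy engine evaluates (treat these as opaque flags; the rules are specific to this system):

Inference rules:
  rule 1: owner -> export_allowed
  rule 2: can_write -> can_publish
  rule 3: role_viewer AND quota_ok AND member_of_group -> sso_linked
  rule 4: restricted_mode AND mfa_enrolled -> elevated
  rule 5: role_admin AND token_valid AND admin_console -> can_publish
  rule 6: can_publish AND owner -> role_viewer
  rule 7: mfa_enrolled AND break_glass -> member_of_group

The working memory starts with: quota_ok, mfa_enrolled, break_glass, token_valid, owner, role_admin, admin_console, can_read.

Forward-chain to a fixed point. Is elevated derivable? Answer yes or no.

no

[1] rule 1 [owner -> export_allowed]; rule 5 [role_admin AND token_valid AND admin_console -> can_publish]; rule 7 [mfa_enrolled AND break_glass -> member_of_group]. ⇒ new: export_allowed, can_publish, member_of_group.
[2] rule 6 [can_publish AND owner -> role_viewer]. ⇒ new: role_viewer.
[3] rule 3 [role_viewer AND quota_ok AND member_of_group -> sso_linked]. ⇒ new: sso_linked.
Fixed point reached. elevated is concluded only by rule 4; rule 4 needs restricted_mode (never derived).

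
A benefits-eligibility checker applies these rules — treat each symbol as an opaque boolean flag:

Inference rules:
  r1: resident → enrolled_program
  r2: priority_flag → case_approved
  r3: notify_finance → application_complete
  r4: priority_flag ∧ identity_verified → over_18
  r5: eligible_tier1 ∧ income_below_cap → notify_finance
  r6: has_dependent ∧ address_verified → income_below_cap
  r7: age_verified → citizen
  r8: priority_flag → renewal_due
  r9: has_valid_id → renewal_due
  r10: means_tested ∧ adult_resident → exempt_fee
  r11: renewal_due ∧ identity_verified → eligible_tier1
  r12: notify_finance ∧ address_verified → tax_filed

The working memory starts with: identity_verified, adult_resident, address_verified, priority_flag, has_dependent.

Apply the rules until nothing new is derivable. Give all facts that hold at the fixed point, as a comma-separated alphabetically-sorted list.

address_verified, adult_resident, application_complete, case_approved, eligible_tier1, has_dependent, identity_verified, income_below_cap, notify_finance, over_18, priority_flag, renewal_due, tax_filed

Round 1 — r2, r4, r6, r8, derive case_approved, over_18, income_below_cap, renewal_due.
Round 2 — r11, derive eligible_tier1.
Round 3 — r5, derive notify_finance.
Round 4 — r3, r12, derive application_complete, tax_filed.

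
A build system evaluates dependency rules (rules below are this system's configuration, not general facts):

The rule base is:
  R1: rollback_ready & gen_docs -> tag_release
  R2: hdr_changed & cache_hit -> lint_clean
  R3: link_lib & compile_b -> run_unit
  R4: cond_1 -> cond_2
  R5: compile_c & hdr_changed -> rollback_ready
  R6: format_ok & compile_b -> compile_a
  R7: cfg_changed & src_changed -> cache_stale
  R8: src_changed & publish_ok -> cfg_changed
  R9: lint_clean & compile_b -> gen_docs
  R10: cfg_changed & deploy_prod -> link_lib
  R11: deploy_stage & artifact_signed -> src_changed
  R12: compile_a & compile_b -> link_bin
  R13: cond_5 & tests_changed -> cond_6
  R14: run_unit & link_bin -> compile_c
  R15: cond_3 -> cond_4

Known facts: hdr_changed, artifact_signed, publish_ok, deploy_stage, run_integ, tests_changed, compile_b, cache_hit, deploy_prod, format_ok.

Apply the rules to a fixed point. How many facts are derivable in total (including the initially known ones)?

Round 1 — R2, R6, R11, derive lint_clean, compile_a, src_changed.
Round 2 — R8, R9, R12, derive cfg_changed, gen_docs, link_bin.
Round 3 — R7, R10, derive cache_stale, link_lib.
Round 4 — R3, derive run_unit.
Round 5 — R14, derive compile_c.
Round 6 — R5, derive rollback_ready.
Round 7 — R1, derive tag_release.
Closure: {artifact_signed, cache_hit, cache_stale, cfg_changed, compile_a, compile_b, compile_c, deploy_prod, deploy_stage, format_ok, gen_docs, hdr_changed, link_bin, link_lib, lint_clean, publish_ok, rollback_ready, run_integ, run_unit, src_changed, tag_release, tests_changed} — 22 facts.

22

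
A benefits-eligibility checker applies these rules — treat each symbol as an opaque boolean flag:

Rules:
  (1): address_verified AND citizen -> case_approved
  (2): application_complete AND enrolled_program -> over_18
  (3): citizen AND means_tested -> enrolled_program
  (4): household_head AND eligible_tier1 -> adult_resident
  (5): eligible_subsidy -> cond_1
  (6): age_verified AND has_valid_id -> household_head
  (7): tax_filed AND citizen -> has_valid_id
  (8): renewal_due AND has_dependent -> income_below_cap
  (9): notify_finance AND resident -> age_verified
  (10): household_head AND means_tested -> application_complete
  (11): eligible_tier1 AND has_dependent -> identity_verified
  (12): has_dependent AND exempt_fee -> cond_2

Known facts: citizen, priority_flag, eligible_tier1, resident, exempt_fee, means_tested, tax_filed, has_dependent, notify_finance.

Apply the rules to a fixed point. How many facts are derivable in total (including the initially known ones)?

18

[1] (3) [citizen AND means_tested -> enrolled_program]; (7) [tax_filed AND citizen -> has_valid_id]; (9) [notify_finance AND resident -> age_verified]; (11) [eligible_tier1 AND has_dependent -> identity_verified]; (12) [has_dependent AND exempt_fee -> cond_2]. ⇒ new: enrolled_program, has_valid_id, age_verified, identity_verified, cond_2.
[2] (6) [age_verified AND has_valid_id -> household_head]. ⇒ new: household_head.
[3] (4) [household_head AND eligible_tier1 -> adult_resident]; (10) [household_head AND means_tested -> application_complete]. ⇒ new: adult_resident, application_complete.
[4] (2) [application_complete AND enrolled_program -> over_18]. ⇒ new: over_18.
Closure: {adult_resident, age_verified, application_complete, citizen, cond_2, eligible_tier1, enrolled_program, exempt_fee, has_dependent, has_valid_id, household_head, identity_verified, means_tested, notify_finance, over_18, priority_flag, resident, tax_filed} — 18 facts.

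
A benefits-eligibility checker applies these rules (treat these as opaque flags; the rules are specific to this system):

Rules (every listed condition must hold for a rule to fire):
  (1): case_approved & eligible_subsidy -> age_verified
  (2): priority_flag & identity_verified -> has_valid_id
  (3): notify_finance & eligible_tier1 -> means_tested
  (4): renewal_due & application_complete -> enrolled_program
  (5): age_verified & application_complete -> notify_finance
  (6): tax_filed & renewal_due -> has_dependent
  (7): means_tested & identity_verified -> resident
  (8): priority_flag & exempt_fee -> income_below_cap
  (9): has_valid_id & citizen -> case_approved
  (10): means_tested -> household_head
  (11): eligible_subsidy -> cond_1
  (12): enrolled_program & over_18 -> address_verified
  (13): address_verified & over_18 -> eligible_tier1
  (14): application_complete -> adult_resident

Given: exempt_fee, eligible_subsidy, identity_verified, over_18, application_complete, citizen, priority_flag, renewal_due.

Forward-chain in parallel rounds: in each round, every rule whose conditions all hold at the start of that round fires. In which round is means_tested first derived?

5

Round 1: (2) [priority_flag & identity_verified -> has_valid_id]; (4) [renewal_due & application_complete -> enrolled_program]; (8) [priority_flag & exempt_fee -> income_below_cap]; (11) [eligible_subsidy -> cond_1]; (14) [application_complete -> adult_resident]. New: has_valid_id, enrolled_program, income_below_cap, cond_1, adult_resident.
Round 2: (9) [has_valid_id & citizen -> case_approved]; (12) [enrolled_program & over_18 -> address_verified]. New: case_approved, address_verified.
Round 3: (1) [case_approved & eligible_subsidy -> age_verified]; (13) [address_verified & over_18 -> eligible_tier1]. New: age_verified, eligible_tier1.
Round 4: (5) [age_verified & application_complete -> notify_finance]. New: notify_finance.
Round 5: (3) [notify_finance & eligible_tier1 -> means_tested]. New: means_tested.
means_tested first appears in round 5.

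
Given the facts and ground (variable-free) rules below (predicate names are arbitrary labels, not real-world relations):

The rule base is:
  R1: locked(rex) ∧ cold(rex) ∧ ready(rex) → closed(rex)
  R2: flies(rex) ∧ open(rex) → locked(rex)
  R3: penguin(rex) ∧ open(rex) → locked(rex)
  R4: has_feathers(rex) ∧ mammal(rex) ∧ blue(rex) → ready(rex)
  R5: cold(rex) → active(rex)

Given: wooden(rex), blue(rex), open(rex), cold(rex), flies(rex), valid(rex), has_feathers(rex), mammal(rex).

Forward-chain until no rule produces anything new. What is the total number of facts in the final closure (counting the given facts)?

12

Round 1: R2 [flies(rex) ∧ open(rex) → locked(rex)]; R4 [has_feathers(rex) ∧ mammal(rex) ∧ blue(rex) → ready(rex)]; R5 [cold(rex) → active(rex)]. Adds locked(rex), ready(rex), active(rex).
Round 2: R1 [locked(rex) ∧ cold(rex) ∧ ready(rex) → closed(rex)]. Adds closed(rex).
Closure: {active(rex), blue(rex), closed(rex), cold(rex), flies(rex), has_feathers(rex), locked(rex), mammal(rex), open(rex), ready(rex), valid(rex), wooden(rex)} — 12 facts.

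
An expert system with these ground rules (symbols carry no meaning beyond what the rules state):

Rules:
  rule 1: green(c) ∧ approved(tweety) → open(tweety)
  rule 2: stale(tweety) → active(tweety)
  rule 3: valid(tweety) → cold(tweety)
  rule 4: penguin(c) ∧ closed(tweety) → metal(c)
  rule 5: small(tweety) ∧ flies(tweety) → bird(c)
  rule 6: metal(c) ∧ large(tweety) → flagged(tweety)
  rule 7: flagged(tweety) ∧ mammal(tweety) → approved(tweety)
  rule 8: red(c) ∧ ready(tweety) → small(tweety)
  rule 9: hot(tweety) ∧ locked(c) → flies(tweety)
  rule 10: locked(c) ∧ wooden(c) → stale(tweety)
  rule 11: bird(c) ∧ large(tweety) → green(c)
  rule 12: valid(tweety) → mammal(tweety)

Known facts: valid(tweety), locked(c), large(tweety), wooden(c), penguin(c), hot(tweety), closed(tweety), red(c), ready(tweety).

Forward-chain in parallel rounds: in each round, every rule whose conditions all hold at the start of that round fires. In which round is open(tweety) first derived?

Round 1: rule 3 [valid(tweety) → cold(tweety)]; rule 4 [penguin(c) ∧ closed(tweety) → metal(c)]; rule 8 [red(c) ∧ ready(tweety) → small(tweety)]; rule 9 [hot(tweety) ∧ locked(c) → flies(tweety)]; rule 10 [locked(c) ∧ wooden(c) → stale(tweety)]; rule 12 [valid(tweety) → mammal(tweety)]. New: cold(tweety), metal(c), small(tweety), flies(tweety), stale(tweety), mammal(tweety).
Round 2: rule 2 [stale(tweety) → active(tweety)]; rule 5 [small(tweety) ∧ flies(tweety) → bird(c)]; rule 6 [metal(c) ∧ large(tweety) → flagged(tweety)]. New: active(tweety), bird(c), flagged(tweety).
Round 3: rule 7 [flagged(tweety) ∧ mammal(tweety) → approved(tweety)]; rule 11 [bird(c) ∧ large(tweety) → green(c)]. New: approved(tweety), green(c).
Round 4: rule 1 [green(c) ∧ approved(tweety) → open(tweety)]. New: open(tweety).
open(tweety) first appears in round 4.

4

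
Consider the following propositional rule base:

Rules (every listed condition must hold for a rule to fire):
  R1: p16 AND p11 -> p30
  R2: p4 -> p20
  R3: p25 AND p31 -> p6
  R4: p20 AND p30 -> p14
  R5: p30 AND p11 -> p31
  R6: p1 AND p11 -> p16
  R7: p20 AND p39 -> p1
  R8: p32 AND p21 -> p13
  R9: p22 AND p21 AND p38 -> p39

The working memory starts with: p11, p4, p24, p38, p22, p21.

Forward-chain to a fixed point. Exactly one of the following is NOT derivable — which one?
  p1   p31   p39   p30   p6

[1] R2 [p4 -> p20]; R9 [p22 AND p21 AND p38 -> p39]. ⇒ new: p20, p39.
[2] R7 [p20 AND p39 -> p1]. ⇒ new: p1.
[3] R6 [p1 AND p11 -> p16]. ⇒ new: p16.
[4] R1 [p16 AND p11 -> p30]. ⇒ new: p30.
[5] R4 [p20 AND p30 -> p14]; R5 [p30 AND p11 -> p31]. ⇒ new: p14, p31.
Derived: p1 (round 2), p30 (round 4), p39 (round 1), p31 (round 5). p6 never appears in any round.

p6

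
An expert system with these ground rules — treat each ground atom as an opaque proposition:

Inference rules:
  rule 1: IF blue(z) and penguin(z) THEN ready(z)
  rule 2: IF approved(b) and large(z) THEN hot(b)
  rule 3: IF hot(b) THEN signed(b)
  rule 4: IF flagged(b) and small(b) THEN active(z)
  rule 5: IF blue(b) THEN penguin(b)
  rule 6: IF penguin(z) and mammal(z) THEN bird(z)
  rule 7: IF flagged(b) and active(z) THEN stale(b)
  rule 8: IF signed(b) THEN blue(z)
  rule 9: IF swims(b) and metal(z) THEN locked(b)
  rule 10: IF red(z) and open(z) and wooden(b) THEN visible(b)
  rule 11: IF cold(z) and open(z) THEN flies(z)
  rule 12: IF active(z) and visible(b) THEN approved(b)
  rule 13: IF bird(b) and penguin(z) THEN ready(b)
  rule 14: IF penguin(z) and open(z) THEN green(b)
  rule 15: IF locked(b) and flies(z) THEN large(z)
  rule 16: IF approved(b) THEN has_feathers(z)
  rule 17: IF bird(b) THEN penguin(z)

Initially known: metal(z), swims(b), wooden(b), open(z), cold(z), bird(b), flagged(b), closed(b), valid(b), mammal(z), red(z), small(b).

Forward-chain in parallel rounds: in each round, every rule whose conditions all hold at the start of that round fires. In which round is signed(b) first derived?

Round 1 fires rule 4, rule 9, rule 10, rule 11, rule 17, giving active(z), locked(b), visible(b), flies(z), penguin(z).
Round 2 fires rule 6, rule 7, rule 12, rule 13, rule 14, rule 15, giving bird(z), stale(b), approved(b), ready(b), green(b), large(z).
Round 3 fires rule 2, rule 16, giving hot(b), has_feathers(z).
Round 4 fires rule 3, giving signed(b).
signed(b) first appears in round 4.

4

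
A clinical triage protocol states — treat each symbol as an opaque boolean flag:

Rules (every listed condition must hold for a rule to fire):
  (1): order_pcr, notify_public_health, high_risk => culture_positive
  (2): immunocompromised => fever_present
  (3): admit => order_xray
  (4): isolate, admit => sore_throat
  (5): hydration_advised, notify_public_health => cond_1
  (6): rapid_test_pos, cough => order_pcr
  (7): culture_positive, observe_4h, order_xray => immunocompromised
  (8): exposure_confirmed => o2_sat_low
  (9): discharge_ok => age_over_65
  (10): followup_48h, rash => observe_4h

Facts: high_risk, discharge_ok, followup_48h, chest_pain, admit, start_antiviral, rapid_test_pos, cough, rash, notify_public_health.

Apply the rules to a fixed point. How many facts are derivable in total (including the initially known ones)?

17

Round 1: (3) [admit => order_xray]; (6) [rapid_test_pos, cough => order_pcr]; (9) [discharge_ok => age_over_65]; (10) [followup_48h, rash => observe_4h]. New: order_xray, order_pcr, age_over_65, observe_4h.
Round 2: (1) [order_pcr, notify_public_health, high_risk => culture_positive]. New: culture_positive.
Round 3: (7) [culture_positive, observe_4h, order_xray => immunocompromised]. New: immunocompromised.
Round 4: (2) [immunocompromised => fever_present]. New: fever_present.
Closure: {admit, age_over_65, chest_pain, cough, culture_positive, discharge_ok, fever_present, followup_48h, high_risk, immunocompromised, notify_public_health, observe_4h, order_pcr, order_xray, rapid_test_pos, rash, start_antiviral} — 17 facts.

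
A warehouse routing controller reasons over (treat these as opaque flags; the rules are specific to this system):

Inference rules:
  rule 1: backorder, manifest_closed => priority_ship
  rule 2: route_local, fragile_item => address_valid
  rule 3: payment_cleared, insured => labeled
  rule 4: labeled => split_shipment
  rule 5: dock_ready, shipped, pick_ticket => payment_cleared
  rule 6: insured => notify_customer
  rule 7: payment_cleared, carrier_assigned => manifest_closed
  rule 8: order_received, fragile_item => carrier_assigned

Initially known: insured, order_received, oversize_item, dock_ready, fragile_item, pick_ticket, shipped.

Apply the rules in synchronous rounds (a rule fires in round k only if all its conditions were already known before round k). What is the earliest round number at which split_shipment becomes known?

3

Round 1: rule 5 [dock_ready, shipped, pick_ticket => payment_cleared]; rule 6 [insured => notify_customer]; rule 8 [order_received, fragile_item => carrier_assigned]. New: payment_cleared, notify_customer, carrier_assigned.
Round 2: rule 3 [payment_cleared, insured => labeled]; rule 7 [payment_cleared, carrier_assigned => manifest_closed]. New: labeled, manifest_closed.
Round 3: rule 4 [labeled => split_shipment]. New: split_shipment.
split_shipment first appears in round 3.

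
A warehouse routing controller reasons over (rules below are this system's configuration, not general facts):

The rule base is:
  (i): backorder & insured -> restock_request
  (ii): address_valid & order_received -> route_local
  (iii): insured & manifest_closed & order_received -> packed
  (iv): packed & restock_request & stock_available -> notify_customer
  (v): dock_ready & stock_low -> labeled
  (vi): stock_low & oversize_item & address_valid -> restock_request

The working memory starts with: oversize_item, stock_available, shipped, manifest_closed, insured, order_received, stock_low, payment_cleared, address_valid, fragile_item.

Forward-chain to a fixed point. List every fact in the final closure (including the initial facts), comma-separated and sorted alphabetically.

[1] (ii) [address_valid & order_received -> route_local]; (iii) [insured & manifest_closed & order_received -> packed]; (vi) [stock_low & oversize_item & address_valid -> restock_request]. ⇒ new: route_local, packed, restock_request.
[2] (iv) [packed & restock_request & stock_available -> notify_customer]. ⇒ new: notify_customer.

address_valid, fragile_item, insured, manifest_closed, notify_customer, order_received, oversize_item, packed, payment_cleared, restock_request, route_local, shipped, stock_available, stock_low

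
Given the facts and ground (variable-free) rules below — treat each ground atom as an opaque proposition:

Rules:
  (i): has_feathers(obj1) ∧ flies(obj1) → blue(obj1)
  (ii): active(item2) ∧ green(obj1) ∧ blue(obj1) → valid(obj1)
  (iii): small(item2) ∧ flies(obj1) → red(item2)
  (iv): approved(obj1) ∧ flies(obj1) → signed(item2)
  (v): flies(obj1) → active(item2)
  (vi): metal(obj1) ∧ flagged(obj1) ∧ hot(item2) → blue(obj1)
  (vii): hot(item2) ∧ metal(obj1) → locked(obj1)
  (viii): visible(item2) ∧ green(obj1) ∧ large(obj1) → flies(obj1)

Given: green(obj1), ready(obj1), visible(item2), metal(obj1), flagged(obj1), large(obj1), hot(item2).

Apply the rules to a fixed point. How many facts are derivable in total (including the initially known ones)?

12

[1] (vi) [metal(obj1) ∧ flagged(obj1) ∧ hot(item2) → blue(obj1)]; (vii) [hot(item2) ∧ metal(obj1) → locked(obj1)]; (viii) [visible(item2) ∧ green(obj1) ∧ large(obj1) → flies(obj1)]. ⇒ new: blue(obj1), locked(obj1), flies(obj1).
[2] (v) [flies(obj1) → active(item2)]. ⇒ new: active(item2).
[3] (ii) [active(item2) ∧ green(obj1) ∧ blue(obj1) → valid(obj1)]. ⇒ new: valid(obj1).
Closure: {active(item2), blue(obj1), flagged(obj1), flies(obj1), green(obj1), hot(item2), large(obj1), locked(obj1), metal(obj1), ready(obj1), valid(obj1), visible(item2)} — 12 facts.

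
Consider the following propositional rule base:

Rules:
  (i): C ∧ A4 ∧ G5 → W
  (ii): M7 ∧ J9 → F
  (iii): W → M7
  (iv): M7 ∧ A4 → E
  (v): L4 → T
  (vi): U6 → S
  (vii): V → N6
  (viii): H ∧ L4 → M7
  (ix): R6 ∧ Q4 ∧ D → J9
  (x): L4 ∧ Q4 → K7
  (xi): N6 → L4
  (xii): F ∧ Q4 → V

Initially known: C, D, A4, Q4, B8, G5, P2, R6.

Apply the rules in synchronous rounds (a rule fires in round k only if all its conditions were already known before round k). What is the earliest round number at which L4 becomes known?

6

Round 1: (i) [C ∧ A4 ∧ G5 → W]; (ix) [R6 ∧ Q4 ∧ D → J9]. Adds W, J9.
Round 2: (iii) [W → M7]. Adds M7.
Round 3: (ii) [M7 ∧ J9 → F]; (iv) [M7 ∧ A4 → E]. Adds F, E.
Round 4: (xii) [F ∧ Q4 → V]. Adds V.
Round 5: (vii) [V → N6]. Adds N6.
Round 6: (xi) [N6 → L4]. Adds L4.
L4 first appears in round 6.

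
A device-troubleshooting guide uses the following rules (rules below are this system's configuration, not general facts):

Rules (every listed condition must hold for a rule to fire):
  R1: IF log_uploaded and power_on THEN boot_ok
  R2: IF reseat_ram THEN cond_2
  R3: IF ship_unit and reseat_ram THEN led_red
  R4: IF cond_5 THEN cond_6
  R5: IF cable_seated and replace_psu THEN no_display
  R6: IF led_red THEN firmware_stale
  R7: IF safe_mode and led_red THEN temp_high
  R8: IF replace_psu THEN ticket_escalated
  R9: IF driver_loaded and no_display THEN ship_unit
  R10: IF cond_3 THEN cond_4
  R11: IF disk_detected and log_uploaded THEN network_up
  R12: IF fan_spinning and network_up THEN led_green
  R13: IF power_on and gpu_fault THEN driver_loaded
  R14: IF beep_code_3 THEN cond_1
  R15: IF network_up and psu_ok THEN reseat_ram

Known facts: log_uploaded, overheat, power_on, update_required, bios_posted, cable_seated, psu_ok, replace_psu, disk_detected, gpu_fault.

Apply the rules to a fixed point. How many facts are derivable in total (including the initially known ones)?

Round 1 fires R1, R5, R8, R11, R13, giving boot_ok, no_display, ticket_escalated, network_up, driver_loaded.
Round 2 fires R9, R15, giving ship_unit, reseat_ram.
Round 3 fires R2, R3, giving cond_2, led_red.
Round 4 fires R6, giving firmware_stale.
Closure: {bios_posted, boot_ok, cable_seated, cond_2, disk_detected, driver_loaded, firmware_stale, gpu_fault, led_red, log_uploaded, network_up, no_display, overheat, power_on, psu_ok, replace_psu, reseat_ram, ship_unit, ticket_escalated, update_required} — 20 facts.

20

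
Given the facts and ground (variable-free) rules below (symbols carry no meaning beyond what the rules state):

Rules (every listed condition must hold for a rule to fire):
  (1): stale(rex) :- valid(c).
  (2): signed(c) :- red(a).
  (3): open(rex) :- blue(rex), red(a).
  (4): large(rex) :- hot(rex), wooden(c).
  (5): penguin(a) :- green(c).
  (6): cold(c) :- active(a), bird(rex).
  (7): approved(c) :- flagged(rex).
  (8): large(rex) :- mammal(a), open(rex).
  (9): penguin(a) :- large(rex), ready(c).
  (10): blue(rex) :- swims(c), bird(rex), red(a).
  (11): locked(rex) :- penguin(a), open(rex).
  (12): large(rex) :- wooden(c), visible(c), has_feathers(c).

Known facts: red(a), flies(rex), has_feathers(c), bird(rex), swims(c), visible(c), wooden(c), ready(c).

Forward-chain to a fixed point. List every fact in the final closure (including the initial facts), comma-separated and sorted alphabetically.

bird(rex), blue(rex), flies(rex), has_feathers(c), large(rex), locked(rex), open(rex), penguin(a), ready(c), red(a), signed(c), swims(c), visible(c), wooden(c)

[1] (2) [signed(c) :- red(a).]; (10) [blue(rex) :- swims(c), bird(rex), red(a).]; (12) [large(rex) :- wooden(c), visible(c), has_feathers(c).]. ⇒ new: signed(c), blue(rex), large(rex).
[2] (3) [open(rex) :- blue(rex), red(a).]; (9) [penguin(a) :- large(rex), ready(c).]. ⇒ new: open(rex), penguin(a).
[3] (11) [locked(rex) :- penguin(a), open(rex).]. ⇒ new: locked(rex).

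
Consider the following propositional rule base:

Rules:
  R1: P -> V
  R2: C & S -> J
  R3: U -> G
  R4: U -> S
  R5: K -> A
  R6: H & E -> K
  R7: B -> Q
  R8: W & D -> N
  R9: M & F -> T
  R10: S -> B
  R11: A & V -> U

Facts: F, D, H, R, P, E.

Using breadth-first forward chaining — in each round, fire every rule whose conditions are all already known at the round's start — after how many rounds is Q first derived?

[1] R1 [P -> V]; R6 [H & E -> K]. ⇒ new: V, K.
[2] R5 [K -> A]. ⇒ new: A.
[3] R11 [A & V -> U]. ⇒ new: U.
[4] R3 [U -> G]; R4 [U -> S]. ⇒ new: G, S.
[5] R10 [S -> B]. ⇒ new: B.
[6] R7 [B -> Q]. ⇒ new: Q.
Q first appears in round 6.

6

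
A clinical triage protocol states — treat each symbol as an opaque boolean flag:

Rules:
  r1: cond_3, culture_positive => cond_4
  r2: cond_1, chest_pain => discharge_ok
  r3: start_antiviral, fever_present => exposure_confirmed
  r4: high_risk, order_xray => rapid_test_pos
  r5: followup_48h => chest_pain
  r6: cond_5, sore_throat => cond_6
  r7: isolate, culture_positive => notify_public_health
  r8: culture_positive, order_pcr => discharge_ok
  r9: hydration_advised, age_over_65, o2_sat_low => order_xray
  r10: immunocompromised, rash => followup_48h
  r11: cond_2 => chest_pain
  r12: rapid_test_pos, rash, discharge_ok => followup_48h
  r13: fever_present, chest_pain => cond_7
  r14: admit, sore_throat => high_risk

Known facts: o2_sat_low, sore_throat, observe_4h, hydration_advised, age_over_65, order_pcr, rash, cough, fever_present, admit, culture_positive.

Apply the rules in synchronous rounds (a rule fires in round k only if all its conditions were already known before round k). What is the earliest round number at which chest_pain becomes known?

[1] r8 [culture_positive, order_pcr => discharge_ok]; r9 [hydration_advised, age_over_65, o2_sat_low => order_xray]; r14 [admit, sore_throat => high_risk]. ⇒ new: discharge_ok, order_xray, high_risk.
[2] r4 [high_risk, order_xray => rapid_test_pos]. ⇒ new: rapid_test_pos.
[3] r12 [rapid_test_pos, rash, discharge_ok => followup_48h]. ⇒ new: followup_48h.
[4] r5 [followup_48h => chest_pain]. ⇒ new: chest_pain.
chest_pain first appears in round 4.

4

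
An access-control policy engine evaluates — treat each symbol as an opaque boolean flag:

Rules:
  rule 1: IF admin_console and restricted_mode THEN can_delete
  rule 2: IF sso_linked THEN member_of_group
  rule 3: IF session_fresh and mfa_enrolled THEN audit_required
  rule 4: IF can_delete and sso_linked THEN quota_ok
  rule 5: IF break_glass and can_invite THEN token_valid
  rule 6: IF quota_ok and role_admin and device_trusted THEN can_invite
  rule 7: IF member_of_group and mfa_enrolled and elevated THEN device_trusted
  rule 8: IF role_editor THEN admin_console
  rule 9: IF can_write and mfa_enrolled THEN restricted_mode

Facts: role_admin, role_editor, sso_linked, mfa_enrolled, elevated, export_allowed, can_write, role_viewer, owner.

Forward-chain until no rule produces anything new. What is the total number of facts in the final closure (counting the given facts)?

16

Round 1 — rule 2, rule 8, rule 9, derive member_of_group, admin_console, restricted_mode.
Round 2 — rule 1, rule 7, derive can_delete, device_trusted.
Round 3 — rule 4, derive quota_ok.
Round 4 — rule 6, derive can_invite.
Closure: {admin_console, can_delete, can_invite, can_write, device_trusted, elevated, export_allowed, member_of_group, mfa_enrolled, owner, quota_ok, restricted_mode, role_admin, role_editor, role_viewer, sso_linked} — 16 facts.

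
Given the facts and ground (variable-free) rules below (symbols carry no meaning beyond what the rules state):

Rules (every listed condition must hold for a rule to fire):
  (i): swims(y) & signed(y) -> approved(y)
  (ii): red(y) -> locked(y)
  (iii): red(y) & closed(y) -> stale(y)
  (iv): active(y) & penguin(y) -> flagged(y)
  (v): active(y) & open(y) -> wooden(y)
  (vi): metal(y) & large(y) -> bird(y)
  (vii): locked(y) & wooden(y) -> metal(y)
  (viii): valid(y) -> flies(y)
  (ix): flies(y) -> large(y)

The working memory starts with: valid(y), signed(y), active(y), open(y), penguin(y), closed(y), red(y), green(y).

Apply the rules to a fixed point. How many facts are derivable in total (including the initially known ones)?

Round 1: (ii) [red(y) -> locked(y)]; (iii) [red(y) & closed(y) -> stale(y)]; (iv) [active(y) & penguin(y) -> flagged(y)]; (v) [active(y) & open(y) -> wooden(y)]; (viii) [valid(y) -> flies(y)]. Adds locked(y), stale(y), flagged(y), wooden(y), flies(y).
Round 2: (vii) [locked(y) & wooden(y) -> metal(y)]; (ix) [flies(y) -> large(y)]. Adds metal(y), large(y).
Round 3: (vi) [metal(y) & large(y) -> bird(y)]. Adds bird(y).
Closure: {active(y), bird(y), closed(y), flagged(y), flies(y), green(y), large(y), locked(y), metal(y), open(y), penguin(y), red(y), signed(y), stale(y), valid(y), wooden(y)} — 16 facts.

16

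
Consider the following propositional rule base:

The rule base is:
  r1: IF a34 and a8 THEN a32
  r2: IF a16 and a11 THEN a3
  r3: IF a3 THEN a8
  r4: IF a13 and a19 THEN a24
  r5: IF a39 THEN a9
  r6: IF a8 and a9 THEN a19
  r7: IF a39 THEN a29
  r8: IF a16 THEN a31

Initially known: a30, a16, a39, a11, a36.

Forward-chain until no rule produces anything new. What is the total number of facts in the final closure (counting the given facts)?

11

[1] r2 [IF a16 and a11 THEN a3]; r5 [IF a39 THEN a9]; r7 [IF a39 THEN a29]; r8 [IF a16 THEN a31]. ⇒ new: a3, a9, a29, a31.
[2] r3 [IF a3 THEN a8]. ⇒ new: a8.
[3] r6 [IF a8 and a9 THEN a19]. ⇒ new: a19.
Closure: {a11, a16, a19, a29, a3, a30, a31, a36, a39, a8, a9} — 11 facts.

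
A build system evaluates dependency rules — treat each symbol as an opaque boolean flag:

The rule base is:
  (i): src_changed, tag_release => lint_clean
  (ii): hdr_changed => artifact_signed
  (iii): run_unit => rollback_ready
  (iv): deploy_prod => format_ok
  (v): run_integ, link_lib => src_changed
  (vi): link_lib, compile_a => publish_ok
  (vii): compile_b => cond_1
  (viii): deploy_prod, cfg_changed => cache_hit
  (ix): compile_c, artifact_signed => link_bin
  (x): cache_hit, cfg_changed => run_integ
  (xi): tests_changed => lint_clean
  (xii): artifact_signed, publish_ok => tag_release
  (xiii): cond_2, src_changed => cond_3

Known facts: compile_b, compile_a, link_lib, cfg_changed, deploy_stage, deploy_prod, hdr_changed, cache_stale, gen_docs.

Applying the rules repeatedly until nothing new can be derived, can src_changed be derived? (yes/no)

yes

Round 1: (ii) [hdr_changed => artifact_signed]; (iv) [deploy_prod => format_ok]; (vi) [link_lib, compile_a => publish_ok]; (vii) [compile_b => cond_1]; (viii) [deploy_prod, cfg_changed => cache_hit]. Adds artifact_signed, format_ok, publish_ok, cond_1, cache_hit.
Round 2: (x) [cache_hit, cfg_changed => run_integ]; (xii) [artifact_signed, publish_ok => tag_release]. Adds run_integ, tag_release.
Round 3: (v) [run_integ, link_lib => src_changed]. Adds src_changed.
Round 4: (i) [src_changed, tag_release => lint_clean]. Adds lint_clean.
src_changed appears in round 3, so it is derivable.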